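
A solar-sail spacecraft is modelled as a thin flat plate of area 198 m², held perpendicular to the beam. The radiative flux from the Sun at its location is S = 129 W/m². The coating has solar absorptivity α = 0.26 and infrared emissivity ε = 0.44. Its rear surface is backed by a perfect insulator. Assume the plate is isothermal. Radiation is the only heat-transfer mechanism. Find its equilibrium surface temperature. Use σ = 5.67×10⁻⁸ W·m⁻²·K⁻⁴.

At equilibrium, absorbed power = emitted power.
Absorbing cross-section = A = 198.0 m²; emitting surface = A = 198.0 m² (ratio 1).
αS·A_cross = εσ·A_surf·T⁴  ⇒  T⁴ = αS/(ε·1σ).
T⁴ = 0.260·129/(0.44·1·5.67×10⁻⁸) = 1.344×10⁹ K⁴.
T = (1.344×10⁹)^(1/4).

T ≈ 191 K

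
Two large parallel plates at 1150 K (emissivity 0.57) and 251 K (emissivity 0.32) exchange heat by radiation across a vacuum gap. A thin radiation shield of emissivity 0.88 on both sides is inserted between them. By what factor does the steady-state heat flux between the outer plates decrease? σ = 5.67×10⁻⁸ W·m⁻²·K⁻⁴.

Without shield: q₀ = σΔ(T⁴)/(1/ε₁+1/ε₂−1) with denominator 3.879.
With shield the two gaps are in series; the resistances add: (1/ε₁+1/ε_s−1)+(1/ε_s+1/ε₂−1) = 1.891+3.261 = 5.152.
Heat-flux ratio q₀/q = 5.152/3.879.

factor ≈ 1.33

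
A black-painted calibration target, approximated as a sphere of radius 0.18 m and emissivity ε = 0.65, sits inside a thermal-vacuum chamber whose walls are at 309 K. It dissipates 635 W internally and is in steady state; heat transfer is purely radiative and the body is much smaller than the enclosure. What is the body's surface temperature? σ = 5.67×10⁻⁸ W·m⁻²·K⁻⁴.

T ≈ 476 K

For a small grey body in a large enclosure, net radiated power = εσA(T⁴ − T_w⁴).
Steady state: P = εσA(T⁴ − T_w⁴) with A = 4πr² = 0.4072 m².
T⁴ = P/(εσA) + T_w⁴ = 635/(0.65·5.67×10⁻⁸·0.4072) + (309)⁴
    = 4.232×10¹⁰ + 9.117×10⁹ = 5.143×10¹⁰ K⁴.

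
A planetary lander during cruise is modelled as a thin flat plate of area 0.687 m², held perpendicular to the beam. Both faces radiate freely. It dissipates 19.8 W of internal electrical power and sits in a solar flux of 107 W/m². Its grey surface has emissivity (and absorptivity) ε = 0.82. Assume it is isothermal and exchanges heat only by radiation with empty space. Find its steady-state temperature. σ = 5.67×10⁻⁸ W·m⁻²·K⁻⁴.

T ≈ 188 K

At steady state, absorbed solar power + internal power = radiated power.
Absorbed: α·S·A_cross = 0.82·107·0.6870 = 60.28 W (cross-section A).
Total input = 60.28 + 19.8 = 80.08 W.
Radiated: εσ·A_surf·T⁴ with A_surf = 2A = 1.374 m².
T⁴ = 80.08/(0.82·5.67×10⁻⁸·1.374) = 1.254×10⁹ K⁴.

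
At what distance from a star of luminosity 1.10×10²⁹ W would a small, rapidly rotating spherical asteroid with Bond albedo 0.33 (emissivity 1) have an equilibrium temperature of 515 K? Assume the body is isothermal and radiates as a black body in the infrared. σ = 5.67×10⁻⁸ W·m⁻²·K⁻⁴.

d ≈ 6.06×10¹¹ m

For an isothermal black-emitting sphere, (1−a)S·πr² = σ·4πr²·T⁴ ⇒ S = 4σT⁴/(1−a).
S = 4·5.67×10⁻⁸·(515)⁴/0.670 = 23810 W/m².
Flux falls as S = L/(4πd²), so d = √(L/(4πS)) = √(1.10×10²⁹/(4π·23810)).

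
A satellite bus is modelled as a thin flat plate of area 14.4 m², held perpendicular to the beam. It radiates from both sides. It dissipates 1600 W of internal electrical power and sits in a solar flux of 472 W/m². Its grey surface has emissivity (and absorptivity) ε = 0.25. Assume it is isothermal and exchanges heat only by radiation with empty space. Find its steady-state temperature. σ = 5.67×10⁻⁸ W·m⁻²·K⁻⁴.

At steady state, absorbed solar power + internal power = radiated power.
Absorbed: α·S·A_cross = 0.25·472·14.40 = 1699 W (cross-section A).
Total input = 1699 + 1600 = 3299 W.
Radiated: εσ·A_surf·T⁴ with A_surf = 2A = 28.80 m².
T⁴ = 3299/(0.25·5.67×10⁻⁸·28.80) = 8.082×10⁹ K⁴.

T ≈ 300 K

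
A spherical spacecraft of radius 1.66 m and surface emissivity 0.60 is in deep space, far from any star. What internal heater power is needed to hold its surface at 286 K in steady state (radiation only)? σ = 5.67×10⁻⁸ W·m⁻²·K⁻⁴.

P = εσ·4πr²·T⁴.
4πr² = 34.63 m²; T⁴ = 6.691×10⁹ K⁴.
P = 0.60·5.67×10⁻⁸·34.63·6.691×10⁹.

P ≈ 7880 W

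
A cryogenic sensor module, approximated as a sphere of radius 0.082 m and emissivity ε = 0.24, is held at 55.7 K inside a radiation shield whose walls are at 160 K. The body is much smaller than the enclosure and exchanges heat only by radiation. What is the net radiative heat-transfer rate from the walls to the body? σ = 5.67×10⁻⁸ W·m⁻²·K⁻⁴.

P_net ≈ 0.742 W

For a small grey body in a large enclosure: P_net = εσA(T_body⁴ − T_wall⁴).
A = 4πr² = 0.08450 m²; T_body⁴ − T_wall⁴ = 9.625×10⁶ − 6.554×10⁸ = -6.457×10⁸ K⁴.
|P_net| = 0.24·5.67×10⁻⁸·0.08450·6.457×10⁸.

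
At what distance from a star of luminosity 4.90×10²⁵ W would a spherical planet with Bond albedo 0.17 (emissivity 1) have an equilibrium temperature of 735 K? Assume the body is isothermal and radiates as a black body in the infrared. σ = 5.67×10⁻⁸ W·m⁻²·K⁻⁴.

For an isothermal black-emitting sphere, (1−a)S·πr² = σ·4πr²·T⁴ ⇒ S = 4σT⁴/(1−a).
S = 4·5.67×10⁻⁸·(735)⁴/0.830 = 79750 W/m².
Flux falls as S = L/(4πd²), so d = √(L/(4πS)) = √(4.90×10²⁵/(4π·79750)).

d ≈ 6.99×10⁹ m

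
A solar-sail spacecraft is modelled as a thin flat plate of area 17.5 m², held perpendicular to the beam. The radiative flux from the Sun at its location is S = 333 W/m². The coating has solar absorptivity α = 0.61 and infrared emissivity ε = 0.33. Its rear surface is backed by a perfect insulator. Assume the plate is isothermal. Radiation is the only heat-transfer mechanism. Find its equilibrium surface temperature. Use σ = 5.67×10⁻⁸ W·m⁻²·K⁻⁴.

T ≈ 323 K

At equilibrium, absorbed power = emitted power.
Absorbing cross-section = A = 17.50 m²; emitting surface = A = 17.50 m² (ratio 1).
αS·A_cross = εσ·A_surf·T⁴  ⇒  T⁴ = αS/(ε·1σ).
T⁴ = 0.610·333/(0.33·1·5.67×10⁻⁸) = 1.086×10¹⁰ K⁴.
T = (1.086×10¹⁰)^(1/4).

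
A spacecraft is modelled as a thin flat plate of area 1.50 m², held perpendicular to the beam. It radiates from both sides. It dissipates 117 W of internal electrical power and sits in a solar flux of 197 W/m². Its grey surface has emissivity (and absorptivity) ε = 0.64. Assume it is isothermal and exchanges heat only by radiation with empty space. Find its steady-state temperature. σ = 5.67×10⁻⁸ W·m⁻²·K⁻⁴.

At steady state, absorbed solar power + internal power = radiated power.
Absorbed: α·S·A_cross = 0.64·197·1.500 = 189.1 W (cross-section A).
Total input = 189.1 + 117 = 306.1 W.
Radiated: εσ·A_surf·T⁴ with A_surf = 2A = 3.000 m².
T⁴ = 306.1/(0.64·5.67×10⁻⁸·3.000) = 2.812×10⁹ K⁴.

T ≈ 230 K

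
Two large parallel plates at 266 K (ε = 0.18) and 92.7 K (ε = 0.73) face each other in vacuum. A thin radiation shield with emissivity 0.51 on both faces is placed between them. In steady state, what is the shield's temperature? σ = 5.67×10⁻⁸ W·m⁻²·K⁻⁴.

In steady state the net flux on the hot side equals that on the cold side.
σ(T₁⁴−T_s⁴)/D₁ = σ(T_s⁴−T₂⁴)/D₂, with D₁ = 1/ε₁+1/ε_s−1 = 6.516, D₂ = 1/ε_s+1/ε₂−1 = 2.331.
Solve for T_s⁴: T_s⁴ = (D₂·T₁⁴ + D₁·T₂⁴)/(D₁+D₂) = 1.373×10⁹ K⁴.

T_s ≈ 193 K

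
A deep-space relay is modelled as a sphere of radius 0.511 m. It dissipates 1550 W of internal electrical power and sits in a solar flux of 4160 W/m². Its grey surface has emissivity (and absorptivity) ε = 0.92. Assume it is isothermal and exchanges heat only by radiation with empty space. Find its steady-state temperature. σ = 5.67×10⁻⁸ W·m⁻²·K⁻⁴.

T ≈ 407 K

At steady state, absorbed solar power + internal power = radiated power.
Absorbed: α·S·A_cross = 0.92·4160·0.8203 = 3140 W (cross-section πr²).
Total input = 3140 + 1550 = 4690 W.
Radiated: εσ·A_surf·T⁴ with A_surf = 4πr² = 3.281 m².
T⁴ = 4690/(0.92·5.67×10⁻⁸·3.281) = 2.740×10¹⁰ K⁴.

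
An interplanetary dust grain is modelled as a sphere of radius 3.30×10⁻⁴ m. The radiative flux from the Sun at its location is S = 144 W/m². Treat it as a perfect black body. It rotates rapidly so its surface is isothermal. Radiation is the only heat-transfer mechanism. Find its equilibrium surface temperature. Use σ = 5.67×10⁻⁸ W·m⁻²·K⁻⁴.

At equilibrium, absorbed power = emitted power.
Absorbing cross-section = πr² = 3.421×10⁻⁷ m²; emitting surface = 4πr² = 1.368×10⁻⁶ m² (ratio 4).
S·A_cross = εσ·A_surf·T⁴  ⇒  T⁴ = S/(4σ).
T⁴ = 1.00·144/(4·5.67×10⁻⁸) = 6.349×10⁸ K⁴.
T = (6.349×10⁸)^(1/4).

T ≈ 159 K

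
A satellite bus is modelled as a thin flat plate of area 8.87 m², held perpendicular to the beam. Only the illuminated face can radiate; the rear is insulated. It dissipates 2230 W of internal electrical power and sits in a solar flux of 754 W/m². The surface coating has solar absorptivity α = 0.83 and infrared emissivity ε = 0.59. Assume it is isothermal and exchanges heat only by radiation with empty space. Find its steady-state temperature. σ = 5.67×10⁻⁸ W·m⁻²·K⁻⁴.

T ≈ 402 K

At steady state, absorbed solar power + internal power = radiated power.
Absorbed: α·S·A_cross = 0.83·754·8.870 = 5551 W (cross-section A).
Total input = 5551 + 2230 = 7781 W.
Radiated: εσ·A_surf·T⁴ with A_surf = A = 8.870 m².
T⁴ = 7781/(0.59·5.67×10⁻⁸·8.870) = 2.622×10¹⁰ K⁴.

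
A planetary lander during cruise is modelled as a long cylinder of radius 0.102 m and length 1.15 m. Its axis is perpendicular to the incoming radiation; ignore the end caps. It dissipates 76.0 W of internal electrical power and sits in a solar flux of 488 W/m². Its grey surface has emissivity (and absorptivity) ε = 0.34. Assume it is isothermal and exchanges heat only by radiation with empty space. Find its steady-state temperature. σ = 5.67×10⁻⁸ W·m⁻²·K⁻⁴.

T ≈ 300 K

At steady state, absorbed solar power + internal power = radiated power.
Absorbed: α·S·A_cross = 0.34·488·0.2346 = 38.92 W (cross-section 2rL).
Total input = 38.92 + 76.0 = 114.9 W.
Radiated: εσ·A_surf·T⁴ with A_surf = 2πrL = 0.7370 m².
T⁴ = 114.9/(0.34·5.67×10⁻⁸·0.7370) = 8.089×10⁹ K⁴.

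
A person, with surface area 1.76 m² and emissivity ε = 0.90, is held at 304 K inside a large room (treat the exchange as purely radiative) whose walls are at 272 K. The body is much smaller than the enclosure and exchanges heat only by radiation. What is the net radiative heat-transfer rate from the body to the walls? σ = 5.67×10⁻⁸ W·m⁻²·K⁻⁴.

For a small grey body in a large enclosure: P_net = εσA(T_body⁴ − T_wall⁴).
A = 1.76 m²; T_body⁴ − T_wall⁴ = 8.541×10⁹ − 5.474×10⁹ = 3.067×10⁹ K⁴.
|P_net| = 0.90·5.67×10⁻⁸·1.760·3.067×10⁹.

P_net ≈ 275 W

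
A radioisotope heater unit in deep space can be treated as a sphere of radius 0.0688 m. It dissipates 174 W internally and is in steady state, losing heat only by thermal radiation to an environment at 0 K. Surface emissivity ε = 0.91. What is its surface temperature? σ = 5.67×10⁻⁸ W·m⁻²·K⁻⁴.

T ≈ 488 K

Steady state: internal power = radiated power, P = εσA T⁴.
Radiating area A = 4πr² = 0.05948 m².
T⁴ = P/(εσA) = 174/(0.91·5.67×10⁻⁸·0.05948) = 5.669×10¹⁰ K⁴.
T = (5.669×10¹⁰)^(1/4).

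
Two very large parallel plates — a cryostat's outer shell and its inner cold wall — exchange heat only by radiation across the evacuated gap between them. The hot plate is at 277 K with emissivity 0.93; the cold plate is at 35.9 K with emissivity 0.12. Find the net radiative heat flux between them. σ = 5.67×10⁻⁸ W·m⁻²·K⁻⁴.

For two infinite grey parallel plates, q = σ(T₁⁴ − T₂⁴)/(1/ε₁ + 1/ε₂ − 1).
T₁⁴ − T₂⁴ = 5.887×10⁹ − 1.661×10⁶ = 5.886×10⁹ K⁴.
1/ε₁ + 1/ε₂ − 1 = 1.075 + 8.333 − 1 = 8.409.
q = 5.67×10⁻⁸ × 5.886×10⁹ / 8.409.

q ≈ 39.7 W/m²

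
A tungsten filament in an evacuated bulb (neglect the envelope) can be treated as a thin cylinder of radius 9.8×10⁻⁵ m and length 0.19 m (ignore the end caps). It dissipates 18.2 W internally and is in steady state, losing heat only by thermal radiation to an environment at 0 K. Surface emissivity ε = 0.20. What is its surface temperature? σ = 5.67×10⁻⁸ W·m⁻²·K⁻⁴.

T ≈ 1920 K

Steady state: internal power = radiated power, P = εσA T⁴.
Radiating area A = 2πrL = 1.170×10⁻⁴ m².
T⁴ = P/(εσA) = 18.2/(0.20·5.67×10⁻⁸·1.170×10⁻⁴) = 1.372×10¹³ K⁴.
T = (1.372×10¹³)^(1/4).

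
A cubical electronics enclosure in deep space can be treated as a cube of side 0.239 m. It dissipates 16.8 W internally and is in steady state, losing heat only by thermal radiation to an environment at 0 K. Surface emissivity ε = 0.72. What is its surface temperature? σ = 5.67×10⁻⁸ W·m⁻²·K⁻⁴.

T ≈ 186 K

Steady state: internal power = radiated power, P = εσA T⁴.
Radiating area A = 6L² = 0.3427 m².
T⁴ = P/(εσA) = 16.8/(0.72·5.67×10⁻⁸·0.3427) = 1.201×10⁹ K⁴.
T = (1.201×10⁹)^(1/4).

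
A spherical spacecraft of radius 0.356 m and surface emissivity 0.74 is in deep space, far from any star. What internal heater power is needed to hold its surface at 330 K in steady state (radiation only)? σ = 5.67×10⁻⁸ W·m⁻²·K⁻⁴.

P ≈ 792 W

P = εσ·4πr²·T⁴.
4πr² = 1.593 m²; T⁴ = 1.186×10¹⁰ K⁴.
P = 0.74·5.67×10⁻⁸·1.593·1.186×10¹⁰.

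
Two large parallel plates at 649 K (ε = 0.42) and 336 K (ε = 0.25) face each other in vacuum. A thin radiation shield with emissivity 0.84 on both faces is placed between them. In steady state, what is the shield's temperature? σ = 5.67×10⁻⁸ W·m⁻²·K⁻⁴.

In steady state the net flux on the hot side equals that on the cold side.
σ(T₁⁴−T_s⁴)/D₁ = σ(T_s⁴−T₂⁴)/D₂, with D₁ = 1/ε₁+1/ε_s−1 = 2.571, D₂ = 1/ε_s+1/ε₂−1 = 4.190.
Solve for T_s⁴: T_s⁴ = (D₂·T₁⁴ + D₁·T₂⁴)/(D₁+D₂) = 1.148×10¹¹ K⁴.

T_s ≈ 582 K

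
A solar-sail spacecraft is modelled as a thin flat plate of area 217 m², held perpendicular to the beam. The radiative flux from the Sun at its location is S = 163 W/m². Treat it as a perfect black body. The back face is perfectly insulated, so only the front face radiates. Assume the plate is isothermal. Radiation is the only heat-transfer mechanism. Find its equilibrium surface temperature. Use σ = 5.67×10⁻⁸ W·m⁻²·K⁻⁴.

T ≈ 232 K

At equilibrium, absorbed power = emitted power.
Absorbing cross-section = A = 217.0 m²; emitting surface = A = 217.0 m² (ratio 1).
S·A_cross = εσ·A_surf·T⁴  ⇒  T⁴ = S/(1σ).
T⁴ = 1.00·163/(1·5.67×10⁻⁸) = 2.875×10⁹ K⁴.
T = (2.875×10⁹)^(1/4).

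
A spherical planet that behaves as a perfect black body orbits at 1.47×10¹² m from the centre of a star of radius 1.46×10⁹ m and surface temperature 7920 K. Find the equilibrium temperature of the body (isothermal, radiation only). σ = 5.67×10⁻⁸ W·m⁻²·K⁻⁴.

T ≈ 176 K

The star's surface emits σT_*⁴; at distance d the flux is S = σT_*⁴(R_*/d)².
S = 5.67×10⁻⁸·(7920)⁴·(1.46×10⁹/1.47×10¹²)² = 220.1 W/m².
For an isothermal sphere T⁴ = (1−a)S/(4σ) = 9.703×10⁸ K⁴.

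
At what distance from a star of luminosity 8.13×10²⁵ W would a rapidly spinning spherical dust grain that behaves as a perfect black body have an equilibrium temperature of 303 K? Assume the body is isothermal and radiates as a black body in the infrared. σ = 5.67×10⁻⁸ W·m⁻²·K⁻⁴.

For an isothermal black-emitting sphere, (1−a)S·πr² = σ·4πr²·T⁴ ⇒ S = 4σT⁴/(1−a).
S = 4·5.67×10⁻⁸·(303)⁴/1.00 = 1912 W/m².
Flux falls as S = L/(4πd²), so d = √(L/(4πS)) = √(8.13×10²⁵/(4π·1912)).

d ≈ 5.82×10¹⁰ m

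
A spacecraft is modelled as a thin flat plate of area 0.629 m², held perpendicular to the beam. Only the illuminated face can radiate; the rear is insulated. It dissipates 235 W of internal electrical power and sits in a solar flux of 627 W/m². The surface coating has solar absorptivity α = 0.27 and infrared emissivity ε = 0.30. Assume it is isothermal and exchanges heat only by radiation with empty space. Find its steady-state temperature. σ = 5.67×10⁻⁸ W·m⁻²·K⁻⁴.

T ≈ 423 K

At steady state, absorbed solar power + internal power = radiated power.
Absorbed: α·S·A_cross = 0.27·627·0.6290 = 106.5 W (cross-section A).
Total input = 106.5 + 235 = 341.5 W.
Radiated: εσ·A_surf·T⁴ with A_surf = A = 0.6290 m².
T⁴ = 341.5/(0.30·5.67×10⁻⁸·0.6290) = 3.192×10¹⁰ K⁴.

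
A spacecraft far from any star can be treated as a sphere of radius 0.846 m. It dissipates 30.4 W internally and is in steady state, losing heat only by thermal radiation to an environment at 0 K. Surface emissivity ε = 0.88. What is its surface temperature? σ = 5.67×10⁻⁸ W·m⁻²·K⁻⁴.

Steady state: internal power = radiated power, P = εσA T⁴.
Radiating area A = 4πr² = 8.994 m².
T⁴ = P/(εσA) = 30.4/(0.88·5.67×10⁻⁸·8.994) = 6.774×10⁷ K⁴.
T = (6.774×10⁷)^(1/4).

T ≈ 90.7 K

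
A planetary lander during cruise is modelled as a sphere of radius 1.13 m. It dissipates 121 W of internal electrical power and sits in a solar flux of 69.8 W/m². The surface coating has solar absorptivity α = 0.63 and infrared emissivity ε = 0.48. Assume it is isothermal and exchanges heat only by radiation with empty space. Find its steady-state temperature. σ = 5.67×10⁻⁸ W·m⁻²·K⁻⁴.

T ≈ 162 K

At steady state, absorbed solar power + internal power = radiated power.
Absorbed: α·S·A_cross = 0.63·69.8·4.011 = 176.4 W (cross-section πr²).
Total input = 176.4 + 121 = 297.4 W.
Radiated: εσ·A_surf·T⁴ with A_surf = 4πr² = 16.05 m².
T⁴ = 297.4/(0.48·5.67×10⁻⁸·16.05) = 6.810×10⁸ K⁴.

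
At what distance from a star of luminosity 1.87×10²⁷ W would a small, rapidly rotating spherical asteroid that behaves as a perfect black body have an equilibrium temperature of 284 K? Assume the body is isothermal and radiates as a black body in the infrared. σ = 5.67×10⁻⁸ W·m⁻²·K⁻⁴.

For an isothermal black-emitting sphere, (1−a)S·πr² = σ·4πr²·T⁴ ⇒ S = 4σT⁴/(1−a).
S = 4·5.67×10⁻⁸·(284)⁴/1.00 = 1475 W/m².
Flux falls as S = L/(4πd²), so d = √(L/(4πS)) = √(1.87×10²⁷/(4π·1475)).

d ≈ 3.18×10¹¹ m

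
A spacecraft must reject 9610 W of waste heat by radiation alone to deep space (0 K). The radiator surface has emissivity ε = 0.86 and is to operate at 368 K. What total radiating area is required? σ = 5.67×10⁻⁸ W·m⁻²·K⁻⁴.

A ≈ 10.7 m²

P = εσA T⁴ ⇒ A = P/(εσT⁴).
T⁴ = 1.834×10¹⁰ K⁴.
A = 9610/(0.86 × 5.67×10⁻⁸ × 1.834×10¹⁰).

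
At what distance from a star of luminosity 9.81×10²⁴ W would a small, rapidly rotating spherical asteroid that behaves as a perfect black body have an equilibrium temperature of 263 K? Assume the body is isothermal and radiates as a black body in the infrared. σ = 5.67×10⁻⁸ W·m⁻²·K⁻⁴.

d ≈ 2.68×10¹⁰ m

For an isothermal black-emitting sphere, (1−a)S·πr² = σ·4πr²·T⁴ ⇒ S = 4σT⁴/(1−a).
S = 4·5.67×10⁻⁸·(263)⁴/1.00 = 1085 W/m².
Flux falls as S = L/(4πd²), so d = √(L/(4πS)) = √(9.81×10²⁴/(4π·1085)).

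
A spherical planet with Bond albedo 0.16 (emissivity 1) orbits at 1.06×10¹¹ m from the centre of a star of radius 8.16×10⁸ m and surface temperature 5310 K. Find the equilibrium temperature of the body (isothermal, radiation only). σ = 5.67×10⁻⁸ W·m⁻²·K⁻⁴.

T ≈ 315 K

The star's surface emits σT_*⁴; at distance d the flux is S = σT_*⁴(R_*/d)².
S = 5.67×10⁻⁸·(5310)⁴·(8.16×10⁸/1.06×10¹¹)² = 2671 W/m².
For an isothermal sphere T⁴ = (1−a)S/(4σ) = 9.894×10⁹ K⁴.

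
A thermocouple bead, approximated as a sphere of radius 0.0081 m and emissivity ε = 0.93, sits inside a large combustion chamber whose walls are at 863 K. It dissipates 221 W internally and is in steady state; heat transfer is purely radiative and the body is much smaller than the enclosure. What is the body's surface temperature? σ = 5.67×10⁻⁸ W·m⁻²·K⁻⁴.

T ≈ 1540 K

For a small grey body in a large enclosure, net radiated power = εσA(T⁴ − T_w⁴).
Steady state: P = εσA(T⁴ − T_w⁴) with A = 4πr² = 8.245×10⁻⁴ m².
T⁴ = P/(εσA) + T_w⁴ = 221/(0.93·5.67×10⁻⁸·8.245×10⁻⁴) + (863)⁴
    = 5.083×10¹² + 5.547×10¹¹ = 5.638×10¹² K⁴.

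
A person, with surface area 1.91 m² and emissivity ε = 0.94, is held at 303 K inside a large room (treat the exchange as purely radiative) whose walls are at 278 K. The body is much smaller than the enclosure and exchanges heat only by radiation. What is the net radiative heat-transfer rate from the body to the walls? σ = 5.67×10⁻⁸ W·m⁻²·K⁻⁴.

For a small grey body in a large enclosure: P_net = εσA(T_body⁴ − T_wall⁴).
A = 1.91 m²; T_body⁴ − T_wall⁴ = 8.429×10⁹ − 5.973×10⁹ = 2.456×10⁹ K⁴.
|P_net| = 0.94·5.67×10⁻⁸·1.910·2.456×10⁹.

P_net ≈ 250 W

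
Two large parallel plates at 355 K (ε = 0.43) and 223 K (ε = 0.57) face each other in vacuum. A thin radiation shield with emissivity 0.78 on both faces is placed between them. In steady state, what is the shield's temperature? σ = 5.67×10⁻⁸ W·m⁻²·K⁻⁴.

In steady state the net flux on the hot side equals that on the cold side.
σ(T₁⁴−T_s⁴)/D₁ = σ(T_s⁴−T₂⁴)/D₂, with D₁ = 1/ε₁+1/ε_s−1 = 2.608, D₂ = 1/ε_s+1/ε₂−1 = 2.036.
Solve for T_s⁴: T_s⁴ = (D₂·T₁⁴ + D₁·T₂⁴)/(D₁+D₂) = 8.353×10⁹ K⁴.

T_s ≈ 302 K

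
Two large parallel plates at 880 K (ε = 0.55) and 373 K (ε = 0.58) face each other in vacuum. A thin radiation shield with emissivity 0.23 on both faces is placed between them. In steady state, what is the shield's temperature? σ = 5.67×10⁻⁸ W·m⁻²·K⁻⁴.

In steady state the net flux on the hot side equals that on the cold side.
σ(T₁⁴−T_s⁴)/D₁ = σ(T_s⁴−T₂⁴)/D₂, with D₁ = 1/ε₁+1/ε_s−1 = 5.166, D₂ = 1/ε_s+1/ε₂−1 = 5.072.
Solve for T_s⁴: T_s⁴ = (D₂·T₁⁴ + D₁·T₂⁴)/(D₁+D₂) = 3.069×10¹¹ K⁴.

T_s ≈ 744 K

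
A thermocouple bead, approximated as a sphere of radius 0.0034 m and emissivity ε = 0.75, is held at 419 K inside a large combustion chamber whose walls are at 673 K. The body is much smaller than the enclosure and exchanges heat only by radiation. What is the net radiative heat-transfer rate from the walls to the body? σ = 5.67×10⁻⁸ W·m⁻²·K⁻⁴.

For a small grey body in a large enclosure: P_net = εσA(T_body⁴ − T_wall⁴).
A = 4πr² = 1.453×10⁻⁴ m²; T_body⁴ − T_wall⁴ = 3.082×10¹⁰ − 2.051×10¹¹ = -1.743×10¹¹ K⁴.
|P_net| = 0.75·5.67×10⁻⁸·1.453×10⁻⁴·1.743×10¹¹.

P_net ≈ 1.08 W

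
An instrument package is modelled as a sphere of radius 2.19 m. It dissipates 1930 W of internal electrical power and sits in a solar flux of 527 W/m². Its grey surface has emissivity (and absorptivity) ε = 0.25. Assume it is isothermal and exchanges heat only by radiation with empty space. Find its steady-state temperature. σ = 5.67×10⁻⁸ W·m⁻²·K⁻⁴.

At steady state, absorbed solar power + internal power = radiated power.
Absorbed: α·S·A_cross = 0.25·527·15.07 = 1985 W (cross-section πr²).
Total input = 1985 + 1930 = 3915 W.
Radiated: εσ·A_surf·T⁴ with A_surf = 4πr² = 60.27 m².
T⁴ = 3915/(0.25·5.67×10⁻⁸·60.27) = 4.583×10⁹ K⁴.

T ≈ 260 K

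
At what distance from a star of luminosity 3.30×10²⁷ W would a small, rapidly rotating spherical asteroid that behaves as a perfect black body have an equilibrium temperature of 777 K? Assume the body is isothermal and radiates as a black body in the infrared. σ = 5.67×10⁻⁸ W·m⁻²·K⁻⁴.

For an isothermal black-emitting sphere, (1−a)S·πr² = σ·4πr²·T⁴ ⇒ S = 4σT⁴/(1−a).
S = 4·5.67×10⁻⁸·(777)⁴/1.00 = 82670 W/m².
Flux falls as S = L/(4πd²), so d = √(L/(4πS)) = √(3.30×10²⁷/(4π·82670)).

d ≈ 5.64×10¹⁰ m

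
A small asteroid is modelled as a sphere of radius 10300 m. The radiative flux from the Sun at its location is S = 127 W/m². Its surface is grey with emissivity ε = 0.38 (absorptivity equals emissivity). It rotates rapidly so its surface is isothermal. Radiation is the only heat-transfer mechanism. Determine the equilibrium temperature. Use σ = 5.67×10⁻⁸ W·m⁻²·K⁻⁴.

T ≈ 154 K

At equilibrium, absorbed power = emitted power.
Absorbing cross-section = πr² = 3.333×10⁸ m²; emitting surface = 4πr² = 1.333×10⁹ m² (ratio 4).
εS·A_cross = εσ·A_surf·T⁴  ⇒  T⁴ = S/(4σ)   (ε cancels).
T⁴ = 127/(4·5.67×10⁻⁸) = 5.600×10⁸ K⁴.
T = (5.600×10⁸)^(1/4).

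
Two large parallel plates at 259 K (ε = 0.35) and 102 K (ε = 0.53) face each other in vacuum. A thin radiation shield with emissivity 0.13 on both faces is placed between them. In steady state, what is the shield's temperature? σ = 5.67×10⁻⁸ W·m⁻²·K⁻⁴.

T_s ≈ 216 K

In steady state the net flux on the hot side equals that on the cold side.
σ(T₁⁴−T_s⁴)/D₁ = σ(T_s⁴−T₂⁴)/D₂, with D₁ = 1/ε₁+1/ε_s−1 = 9.549, D₂ = 1/ε_s+1/ε₂−1 = 8.579.
Solve for T_s⁴: T_s⁴ = (D₂·T₁⁴ + D₁·T₂⁴)/(D₁+D₂) = 2.187×10⁹ K⁴.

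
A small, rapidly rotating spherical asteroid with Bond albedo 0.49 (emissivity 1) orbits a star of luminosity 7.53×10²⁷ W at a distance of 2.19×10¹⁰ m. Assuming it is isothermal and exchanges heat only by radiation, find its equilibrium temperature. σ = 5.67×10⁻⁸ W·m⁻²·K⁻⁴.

First find the stellar flux at distance d: S = L/(4πd²) = 7.53×10²⁷/(4π·(2.19×10¹⁰)²) = 1.249×10⁶ W/m².
For an isothermal sphere, absorbed (1−a)S·πr² = emitted σ·4πr²·T⁴, so T⁴ = (1−a)S/(4σ).
T⁴ = 0.510·1.249×10⁶/(4·5.67×10⁻⁸) = 2.809×10¹² K⁴.

T ≈ 1290 K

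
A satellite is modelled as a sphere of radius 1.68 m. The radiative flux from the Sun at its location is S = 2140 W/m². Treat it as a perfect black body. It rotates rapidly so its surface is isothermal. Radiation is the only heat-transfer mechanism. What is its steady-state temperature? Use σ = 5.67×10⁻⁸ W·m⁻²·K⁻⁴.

T ≈ 312 K

At equilibrium, absorbed power = emitted power.
Absorbing cross-section = πr² = 8.867 m²; emitting surface = 4πr² = 35.47 m² (ratio 4).
S·A_cross = εσ·A_surf·T⁴  ⇒  T⁴ = S/(4σ).
T⁴ = 1.00·2140/(4·5.67×10⁻⁸) = 9.436×10⁹ K⁴.
T = (9.436×10⁹)^(1/4).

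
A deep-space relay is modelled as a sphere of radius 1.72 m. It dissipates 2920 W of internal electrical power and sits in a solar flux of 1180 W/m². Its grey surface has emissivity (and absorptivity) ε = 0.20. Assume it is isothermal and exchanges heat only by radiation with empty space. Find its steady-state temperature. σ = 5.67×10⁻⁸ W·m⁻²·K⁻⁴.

At steady state, absorbed solar power + internal power = radiated power.
Absorbed: α·S·A_cross = 0.20·1180·9.294 = 2193 W (cross-section πr²).
Total input = 2193 + 2920 = 5113 W.
Radiated: εσ·A_surf·T⁴ with A_surf = 4πr² = 37.18 m².
T⁴ = 5113/(0.20·5.67×10⁻⁸·37.18) = 1.213×10¹⁰ K⁴.

T ≈ 332 K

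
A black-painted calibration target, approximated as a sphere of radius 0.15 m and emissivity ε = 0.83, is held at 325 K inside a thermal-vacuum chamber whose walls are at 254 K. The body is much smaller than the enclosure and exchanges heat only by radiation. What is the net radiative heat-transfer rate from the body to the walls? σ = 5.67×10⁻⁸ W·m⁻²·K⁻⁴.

For a small grey body in a large enclosure: P_net = εσA(T_body⁴ − T_wall⁴).
A = 4πr² = 0.2827 m²; T_body⁴ − T_wall⁴ = 1.116×10¹⁰ − 4.162×10⁹ = 6.994×10⁹ K⁴.
|P_net| = 0.83·5.67×10⁻⁸·0.2827·6.994×10⁹.

P_net ≈ 93.1 W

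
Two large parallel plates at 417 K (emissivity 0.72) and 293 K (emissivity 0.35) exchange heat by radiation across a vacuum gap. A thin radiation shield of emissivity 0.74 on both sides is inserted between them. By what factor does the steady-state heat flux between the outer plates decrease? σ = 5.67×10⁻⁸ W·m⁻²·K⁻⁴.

factor ≈ 1.52

Without shield: q₀ = σΔ(T⁴)/(1/ε₁+1/ε₂−1) with denominator 3.246.
With shield the two gaps are in series; the resistances add: (1/ε₁+1/ε_s−1)+(1/ε_s+1/ε₂−1) = 1.740+3.208 = 4.949.
Heat-flux ratio q₀/q = 4.949/3.246.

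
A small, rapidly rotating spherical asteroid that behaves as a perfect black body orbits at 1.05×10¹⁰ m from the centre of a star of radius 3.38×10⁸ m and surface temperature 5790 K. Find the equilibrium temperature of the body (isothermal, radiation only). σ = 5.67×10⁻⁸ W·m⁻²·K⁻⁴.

T ≈ 735 K

The star's surface emits σT_*⁴; at distance d the flux is S = σT_*⁴(R_*/d)².
S = 5.67×10⁻⁸·(5790)⁴·(3.38×10⁸/1.05×10¹⁰)² = 66030 W/m².
For an isothermal sphere T⁴ = (1−a)S/(4σ) = 2.911×10¹¹ K⁴.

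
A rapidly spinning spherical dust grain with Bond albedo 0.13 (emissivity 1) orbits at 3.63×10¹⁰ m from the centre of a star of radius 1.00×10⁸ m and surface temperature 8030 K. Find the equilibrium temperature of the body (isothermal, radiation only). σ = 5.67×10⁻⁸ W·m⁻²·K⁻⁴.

The star's surface emits σT_*⁴; at distance d the flux is S = σT_*⁴(R_*/d)².
S = 5.67×10⁻⁸·(8030)⁴·(1.00×10⁸/3.63×10¹⁰)² = 1789 W/m².
For an isothermal sphere T⁴ = (1−a)S/(4σ) = 6.863×10⁹ K⁴.

T ≈ 288 K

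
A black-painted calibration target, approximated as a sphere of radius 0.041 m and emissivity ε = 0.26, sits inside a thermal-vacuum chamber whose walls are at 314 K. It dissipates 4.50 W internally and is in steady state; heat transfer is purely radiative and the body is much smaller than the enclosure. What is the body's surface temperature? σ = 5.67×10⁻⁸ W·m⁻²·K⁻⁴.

T ≈ 394 K

For a small grey body in a large enclosure, net radiated power = εσA(T⁴ − T_w⁴).
Steady state: P = εσA(T⁴ − T_w⁴) with A = 4πr² = 0.02112 m².
T⁴ = P/(εσA) + T_w⁴ = 4.50/(0.26·5.67×10⁻⁸·0.02112) + (314)⁴
    = 1.445×10¹⁰ + 9.721×10⁹ = 2.417×10¹⁰ K⁴.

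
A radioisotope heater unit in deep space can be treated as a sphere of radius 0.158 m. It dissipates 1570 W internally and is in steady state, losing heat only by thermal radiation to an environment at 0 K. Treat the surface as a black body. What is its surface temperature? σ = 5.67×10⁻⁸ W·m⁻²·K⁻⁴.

T ≈ 545 K

Steady state: internal power = radiated power, P = εσA T⁴.
Radiating area A = 4πr² = 0.3137 m².
T⁴ = P/(εσA) = 1570/(1.0·5.67×10⁻⁸·0.3137) = 8.827×10¹⁰ K⁴.
T = (8.827×10¹⁰)^(1/4).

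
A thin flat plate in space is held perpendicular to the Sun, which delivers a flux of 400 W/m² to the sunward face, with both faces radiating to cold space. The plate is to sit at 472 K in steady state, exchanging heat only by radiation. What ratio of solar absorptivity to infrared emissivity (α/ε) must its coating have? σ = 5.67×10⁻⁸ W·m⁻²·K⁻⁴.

Balance: αS·A = εσ·2A·T⁴ ⇒ α/ε = 2σT⁴/S.
α/ε = 2·5.67×10⁻⁸·(472)⁴/400 = 2·5.67×10⁻⁸·4.963×10¹⁰/400.

α/ε ≈ 14.1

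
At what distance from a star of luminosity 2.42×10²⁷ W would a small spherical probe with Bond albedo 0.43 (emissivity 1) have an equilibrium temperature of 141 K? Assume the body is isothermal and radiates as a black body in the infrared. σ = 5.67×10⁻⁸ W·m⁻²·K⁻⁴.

d ≈ 1.11×10¹² m

For an isothermal black-emitting sphere, (1−a)S·πr² = σ·4πr²·T⁴ ⇒ S = 4σT⁴/(1−a).
S = 4·5.67×10⁻⁸·(141)⁴/0.570 = 157.3 W/m².
Flux falls as S = L/(4πd²), so d = √(L/(4πS)) = √(2.42×10²⁷/(4π·157.3)).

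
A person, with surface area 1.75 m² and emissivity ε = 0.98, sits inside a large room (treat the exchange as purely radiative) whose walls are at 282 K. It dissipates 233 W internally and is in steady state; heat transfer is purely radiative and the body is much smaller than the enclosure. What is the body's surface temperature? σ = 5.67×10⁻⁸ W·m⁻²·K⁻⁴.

For a small grey body in a large enclosure, net radiated power = εσA(T⁴ − T_w⁴).
Steady state: P = εσA(T⁴ − T_w⁴) with A = 1.75 m².
T⁴ = P/(εσA) + T_w⁴ = 233/(0.98·5.67×10⁻⁸·1.750) + (282)⁴
    = 2.396×10⁹ + 6.324×10⁹ = 8.720×10⁹ K⁴.

T ≈ 306 K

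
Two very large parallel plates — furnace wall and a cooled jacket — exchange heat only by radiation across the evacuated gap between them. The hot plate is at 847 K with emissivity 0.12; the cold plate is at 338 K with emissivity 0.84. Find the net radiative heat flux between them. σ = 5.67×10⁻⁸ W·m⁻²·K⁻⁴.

For two infinite grey parallel plates, q = σ(T₁⁴ − T₂⁴)/(1/ε₁ + 1/ε₂ − 1).
T₁⁴ − T₂⁴ = 5.147×10¹¹ − 1.305×10¹⁰ = 5.016×10¹¹ K⁴.
1/ε₁ + 1/ε₂ − 1 = 8.333 + 1.190 − 1 = 8.524.
q = 5.67×10⁻⁸ × 5.016×10¹¹ / 8.524.

q ≈ 3340 W/m²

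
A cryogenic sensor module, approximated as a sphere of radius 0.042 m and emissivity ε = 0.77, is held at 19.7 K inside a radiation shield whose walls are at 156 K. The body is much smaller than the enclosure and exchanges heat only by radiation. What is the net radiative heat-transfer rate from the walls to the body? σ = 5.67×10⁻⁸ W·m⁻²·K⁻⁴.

For a small grey body in a large enclosure: P_net = εσA(T_body⁴ − T_wall⁴).
A = 4πr² = 0.02217 m²; T_body⁴ − T_wall⁴ = 1.506×10⁵ − 5.922×10⁸ = -5.921×10⁸ K⁴.
|P_net| = 0.77·5.67×10⁻⁸·0.02217·5.921×10⁸.

P_net ≈ 0.573 W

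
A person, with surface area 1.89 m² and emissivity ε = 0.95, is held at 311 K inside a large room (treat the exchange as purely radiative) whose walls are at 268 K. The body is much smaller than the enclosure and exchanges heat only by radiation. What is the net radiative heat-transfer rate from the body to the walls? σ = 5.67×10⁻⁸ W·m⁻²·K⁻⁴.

P_net ≈ 427 W

For a small grey body in a large enclosure: P_net = εσA(T_body⁴ − T_wall⁴).
A = 1.89 m²; T_body⁴ − T_wall⁴ = 9.355×10⁹ − 5.159×10⁹ = 4.196×10⁹ K⁴.
|P_net| = 0.95·5.67×10⁻⁸·1.890·4.196×10⁹.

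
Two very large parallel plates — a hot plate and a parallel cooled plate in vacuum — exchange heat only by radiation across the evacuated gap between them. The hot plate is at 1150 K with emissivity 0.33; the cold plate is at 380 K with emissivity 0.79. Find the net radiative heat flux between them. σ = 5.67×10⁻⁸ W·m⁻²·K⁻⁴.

q ≈ 29700 W/m²

For two infinite grey parallel plates, q = σ(T₁⁴ − T₂⁴)/(1/ε₁ + 1/ε₂ − 1).
T₁⁴ − T₂⁴ = 1.749×10¹² − 2.085×10¹⁰ = 1.728×10¹² K⁴.
1/ε₁ + 1/ε₂ − 1 = 3.030 + 1.266 − 1 = 3.296.
q = 5.67×10⁻⁸ × 1.728×10¹² / 3.296.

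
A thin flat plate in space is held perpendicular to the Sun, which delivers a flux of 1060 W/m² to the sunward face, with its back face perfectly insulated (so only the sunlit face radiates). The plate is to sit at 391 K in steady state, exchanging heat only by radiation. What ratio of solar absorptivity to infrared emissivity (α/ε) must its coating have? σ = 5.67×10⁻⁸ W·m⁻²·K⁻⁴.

α/ε ≈ 1.25

Balance: αS·A = εσ·1A·T⁴ ⇒ α/ε = σT⁴/S.
α/ε = 5.67×10⁻⁸·(391)⁴/1060 = 5.67×10⁻⁸·2.337×10¹⁰/1060.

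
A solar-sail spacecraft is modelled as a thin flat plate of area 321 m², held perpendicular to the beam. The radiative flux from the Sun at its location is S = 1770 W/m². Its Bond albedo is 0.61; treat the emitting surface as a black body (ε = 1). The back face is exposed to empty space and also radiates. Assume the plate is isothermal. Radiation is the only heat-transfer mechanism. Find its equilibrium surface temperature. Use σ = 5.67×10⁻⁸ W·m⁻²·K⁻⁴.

At equilibrium, absorbed power = emitted power.
Absorbing cross-section = A = 321.0 m²; emitting surface = 2A = 642.0 m² (ratio 2).
(1−a)S·A_cross = εσ·A_surf·T⁴  ⇒  T⁴ = (1−a)S/(2σ).
T⁴ = 0.390·1770/(2·5.67×10⁻⁸) = 6.087×10⁹ K⁴.
T = (6.087×10⁹)^(1/4).

T ≈ 279 K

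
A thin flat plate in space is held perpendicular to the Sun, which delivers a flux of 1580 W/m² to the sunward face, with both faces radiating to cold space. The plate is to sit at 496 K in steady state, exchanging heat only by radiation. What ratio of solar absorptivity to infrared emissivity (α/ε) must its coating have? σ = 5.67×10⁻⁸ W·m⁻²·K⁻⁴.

α/ε ≈ 4.34

Balance: αS·A = εσ·2A·T⁴ ⇒ α/ε = 2σT⁴/S.
α/ε = 2·5.67×10⁻⁸·(496)⁴/1580 = 2·5.67×10⁻⁸·6.052×10¹⁰/1580.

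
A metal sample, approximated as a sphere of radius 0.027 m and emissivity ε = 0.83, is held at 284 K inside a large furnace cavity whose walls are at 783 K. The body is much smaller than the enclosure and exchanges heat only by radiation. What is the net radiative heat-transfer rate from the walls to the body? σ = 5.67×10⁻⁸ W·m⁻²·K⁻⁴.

For a small grey body in a large enclosure: P_net = εσA(T_body⁴ − T_wall⁴).
A = 4πr² = 0.009161 m²; T_body⁴ − T_wall⁴ = 6.505×10⁹ − 3.759×10¹¹ = -3.694×10¹¹ K⁴.
|P_net| = 0.83·5.67×10⁻⁸·0.009161·3.694×10¹¹.

P_net ≈ 159 W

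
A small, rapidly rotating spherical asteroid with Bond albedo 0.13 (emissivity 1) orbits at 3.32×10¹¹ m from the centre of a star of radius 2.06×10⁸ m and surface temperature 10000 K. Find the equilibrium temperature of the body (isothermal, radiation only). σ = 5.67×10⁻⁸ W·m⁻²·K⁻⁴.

The star's surface emits σT_*⁴; at distance d the flux is S = σT_*⁴(R_*/d)².
S = 5.67×10⁻⁸·(10000)⁴·(2.06×10⁸/3.32×10¹¹)² = 218.3 W/m².
For an isothermal sphere T⁴ = (1−a)S/(4σ) = 8.374×10⁸ K⁴.

T ≈ 170 K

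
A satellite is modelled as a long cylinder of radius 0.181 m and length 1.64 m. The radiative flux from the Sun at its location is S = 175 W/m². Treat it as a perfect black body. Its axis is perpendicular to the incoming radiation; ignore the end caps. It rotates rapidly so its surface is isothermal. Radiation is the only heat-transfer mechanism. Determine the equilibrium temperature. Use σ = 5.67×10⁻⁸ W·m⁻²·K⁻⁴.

T ≈ 177 K

At equilibrium, absorbed power = emitted power.
Absorbing cross-section = 2rL = 0.5937 m²; emitting surface = 2πrL = 1.865 m² (ratio π).
S·A_cross = εσ·A_surf·T⁴  ⇒  T⁴ = S/(πσ).
T⁴ = 1.00·175/(π·5.67×10⁻⁸) = 9.824×10⁸ K⁴.
T = (9.824×10⁸)^(1/4).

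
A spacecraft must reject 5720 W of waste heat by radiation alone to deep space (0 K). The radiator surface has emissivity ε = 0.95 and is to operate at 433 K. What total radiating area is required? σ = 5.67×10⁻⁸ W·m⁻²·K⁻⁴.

P = εσA T⁴ ⇒ A = P/(εσT⁴).
T⁴ = 3.515×10¹⁰ K⁴.
A = 5720/(0.95 × 5.67×10⁻⁸ × 3.515×10¹⁰).

A ≈ 3.02 m²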